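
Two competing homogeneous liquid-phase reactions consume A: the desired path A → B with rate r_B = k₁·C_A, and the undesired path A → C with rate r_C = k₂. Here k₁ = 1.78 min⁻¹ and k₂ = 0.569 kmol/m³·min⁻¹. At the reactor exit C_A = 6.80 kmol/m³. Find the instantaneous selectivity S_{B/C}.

S_{B/C} = r_B/r_C = (k₁·C_A)/(k₂) = (k₁/k₂)·C_A.
= (1.78×6.800) / (0.569) = 12.10/0.5690 = 21.3.

21.3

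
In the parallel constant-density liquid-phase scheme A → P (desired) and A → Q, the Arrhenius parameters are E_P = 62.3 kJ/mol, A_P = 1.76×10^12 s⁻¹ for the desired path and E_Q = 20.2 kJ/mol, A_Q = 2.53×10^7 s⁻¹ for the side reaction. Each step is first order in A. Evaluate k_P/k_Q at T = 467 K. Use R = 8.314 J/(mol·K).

1.36

Since both paths have the same order in A, the concentration cancels and S_{P/Q} = k_P/k_Q = (A_P/A_Q)·exp[(E_Q−E_P)/(RT)].
(E_Q−E_P)/(RT) = (20.2−62.3)×10³/(8.314×467) = -42100/3883 = -10.84.
k_P/k_Q = (1.76×10^12/2.53×10^7)·exp(-10.84) = 69565 × 1.954×10^-5 = 1.36.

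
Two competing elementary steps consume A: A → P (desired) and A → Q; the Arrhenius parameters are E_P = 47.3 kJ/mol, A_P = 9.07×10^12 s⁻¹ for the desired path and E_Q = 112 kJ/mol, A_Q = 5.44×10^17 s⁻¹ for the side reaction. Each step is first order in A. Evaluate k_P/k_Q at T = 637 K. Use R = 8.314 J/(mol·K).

k_P/k_Q = (A_P/A_Q)·exp[−(E_P−E_Q)/(RT)] = (A_P/A_Q)·exp[(E_Q−E_P)/(RT)].
(E_Q−E_P)/(RT) = (112−47.3)×10³/(8.314×637) = 64700/5296 = 12.22.
k_P/k_Q = (9.07×10^12/5.44×10^17)·exp(12.22) = 1.667×10^-5 × 2.021×10^5 = 3.37.
Since E_P < E_Q, lowering the temperature improves selectivity toward P.

3.37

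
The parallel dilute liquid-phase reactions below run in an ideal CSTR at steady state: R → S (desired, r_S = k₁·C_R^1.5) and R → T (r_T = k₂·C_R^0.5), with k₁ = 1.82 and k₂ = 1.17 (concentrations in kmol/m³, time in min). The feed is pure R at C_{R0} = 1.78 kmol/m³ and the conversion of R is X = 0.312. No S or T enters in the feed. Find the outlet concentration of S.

0.364 kmol/m³

Exit C_R = C_{R0}(1−X) = 1.78×0.688 = 1.225 kmol/m³.
Rates in a CSTR are evaluated at the outlet concentration: r_S = 1.82×1.225^1.5 = 2.467, r_T = 1.17×1.225^0.5 = 1.295.
Fraction of consumed R going to S: r_S/(r_S+r_T) = 0.6558.
C_S = 0.6558·C_{R0}·X = 0.6558×1.78×0.312 = 0.364 kmol/m³.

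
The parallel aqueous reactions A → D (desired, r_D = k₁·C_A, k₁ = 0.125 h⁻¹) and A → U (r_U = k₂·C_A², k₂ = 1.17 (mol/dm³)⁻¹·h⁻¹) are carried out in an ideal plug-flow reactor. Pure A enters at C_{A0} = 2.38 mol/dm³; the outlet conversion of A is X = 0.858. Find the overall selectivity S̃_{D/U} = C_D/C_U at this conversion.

0.0990

C_A = C_{A0}(1−X) = 0.3380 mol/dm³.
Along a PFR/batch, dC_D/dC_A = −r_D/(r_D+r_U) = −k₁/(k₁+k₂·C_A).
Integrating from C_{A0} to C_A: C_D = (0.125/1.17)·ln[(0.125+1.17·2.38)/(0.125+1.17·0.338)] = 0.1068·ln(2.910/0.5204) = 0.1839 mol/dm³.
C_U = (C_{A0}−C_A)−C_D = 1.858 mol/dm³; S̃_{D/U} = 0.1839/1.858 = 0.0990.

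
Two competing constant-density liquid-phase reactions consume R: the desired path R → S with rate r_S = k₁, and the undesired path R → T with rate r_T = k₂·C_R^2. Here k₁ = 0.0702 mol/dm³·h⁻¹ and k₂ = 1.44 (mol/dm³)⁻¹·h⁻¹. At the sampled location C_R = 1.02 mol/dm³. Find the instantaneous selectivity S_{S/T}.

0.0469

S_{S/T} = r_S/r_T = (k₁)/(k₂·C_R^2) = (k₁/k₂)·C_R^-2.
= (0.0702) / (1.44×1.020^2) = 0.07020/1.498 = 0.0469.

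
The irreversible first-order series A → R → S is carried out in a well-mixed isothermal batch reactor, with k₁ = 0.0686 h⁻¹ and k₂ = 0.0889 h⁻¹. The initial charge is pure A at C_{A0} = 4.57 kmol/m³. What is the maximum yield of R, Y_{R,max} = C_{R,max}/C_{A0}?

At the optimum, C_{R,max}/C_{A0} = (k₁/k₂)^[k₂/(k₂−k₁)].
= (0.0686/0.0889)^(0.0889/(0.0889−0.0686)) = (0.7717)^(4.379) = 0.3214.

0.321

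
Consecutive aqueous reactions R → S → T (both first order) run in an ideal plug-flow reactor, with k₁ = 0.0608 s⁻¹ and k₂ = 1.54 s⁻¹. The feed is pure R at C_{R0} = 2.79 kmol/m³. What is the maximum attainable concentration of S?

Evaluating C_S at τ_opt = ln(k₂/k₁)/(k₂−k₁) gives C_{S,max}/C_{R0} = (k₁/k₂)^[k₂/(k₂−k₁)].
= (0.0608/1.54)^(1.54/(1.54−0.0608)) = (0.03948)^(1.041) = 0.03457.
C_{S,max} = 0.03457×2.79 = 0.0964 kmol/m³.

0.0964 kmol/m³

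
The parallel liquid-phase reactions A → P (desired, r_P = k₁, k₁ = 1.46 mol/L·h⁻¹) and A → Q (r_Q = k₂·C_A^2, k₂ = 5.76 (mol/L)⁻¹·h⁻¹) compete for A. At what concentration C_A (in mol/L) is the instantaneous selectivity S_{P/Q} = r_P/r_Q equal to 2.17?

S_{P/Q} = (k₁/k₂)·C_A^-2 ⇒ C_A = (S·k₂/k₁)^(-0.5).
= (2.17×5.76/1.46)^(-0.5) = (8.561)^(-0.5) = 0.342 mol/L.

0.342 mol/L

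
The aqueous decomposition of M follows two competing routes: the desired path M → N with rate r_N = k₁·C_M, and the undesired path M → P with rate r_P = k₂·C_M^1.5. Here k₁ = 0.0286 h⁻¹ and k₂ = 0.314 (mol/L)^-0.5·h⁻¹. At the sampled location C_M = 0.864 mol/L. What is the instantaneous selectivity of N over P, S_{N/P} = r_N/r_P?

0.0980

S_{N/P} = r_N/r_P = (k₁·C_M)/(k₂·C_M^1.5) = (k₁/k₂)·C_M^-0.5.
= (0.0286×0.8640) / (0.314×0.8640^1.5) = 0.02471/0.2522 = 0.0980.
The undesired path is higher order in M, so low C_M (CSTR or dilute feed) favours N.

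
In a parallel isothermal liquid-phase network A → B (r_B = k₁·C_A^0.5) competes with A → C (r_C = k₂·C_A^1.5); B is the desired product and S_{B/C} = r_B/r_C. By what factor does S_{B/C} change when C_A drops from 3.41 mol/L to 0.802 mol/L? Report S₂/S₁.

S_{B/C} = (k₁/k₂)·C_A⁻¹, so S₂/S₁ = (C_{A,2}/C_{A,1})⁻¹.
= 3.41/0.802 = 4.25.
Selectivity toward B rises as C_A falls — low-concentration operation is favoured.

4.25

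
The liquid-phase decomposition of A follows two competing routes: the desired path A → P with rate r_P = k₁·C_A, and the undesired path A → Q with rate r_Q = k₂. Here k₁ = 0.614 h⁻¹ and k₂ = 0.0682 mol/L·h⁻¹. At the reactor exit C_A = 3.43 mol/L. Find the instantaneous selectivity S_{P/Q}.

S_{P/Q} = r_P/r_Q = (k₁·C_A)/(k₂) = (k₁/k₂)·C_A.
= (0.614×3.430) / (0.0682) = 2.106/0.06820 = 30.9.
Since the desired path is higher order in A, keeping C_A high (PFR or concentrated feed) favours P.

30.9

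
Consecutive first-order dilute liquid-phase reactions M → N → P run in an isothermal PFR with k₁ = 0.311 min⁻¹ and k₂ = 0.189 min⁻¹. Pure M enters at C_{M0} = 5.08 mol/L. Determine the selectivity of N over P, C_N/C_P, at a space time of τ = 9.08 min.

For first-order series with pure M initially, C_N(τ) = k₁C_{M0}/(k₂−k₁)·(e^(−k₁τ) − e^(−k₂τ)).
e^(−k₁τ) = e^(−0.311×9.08) = e^(−2.824) = 0.05938; e^(−k₂τ) = e^(−1.716) = 0.1798.
C_N = 0.311×5.08/(0.189−0.311) × (0.05938−0.1798) = (-12.95)×(-0.1204) = 1.559 mol/L.
C_M = C_{M0}e^(−k₁τ) = 0.3016 mol/L, so C_P = C_{M0}−C_M−C_N = 3.219 mol/L; C_N/C_P = 0.484.

0.484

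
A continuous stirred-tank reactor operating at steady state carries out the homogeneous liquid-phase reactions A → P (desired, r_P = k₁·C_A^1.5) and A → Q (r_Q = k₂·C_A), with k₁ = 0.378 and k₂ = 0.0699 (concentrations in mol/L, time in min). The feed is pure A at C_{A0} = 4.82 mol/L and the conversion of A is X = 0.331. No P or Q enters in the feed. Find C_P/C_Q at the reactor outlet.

9.71

Exit C_A = C_{A0}(1−X) = 4.82×0.669 = 3.225 mol/L.
Rates in a CSTR are evaluated at the outlet concentration: r_P = 0.378×3.225^1.5 = 2.189, r_Q = 0.0699×3.225 = 0.2254.
Overall selectivity = C_P/C_Q = r_Pτ/(r_Qτ) = r_P/r_Q = 9.71.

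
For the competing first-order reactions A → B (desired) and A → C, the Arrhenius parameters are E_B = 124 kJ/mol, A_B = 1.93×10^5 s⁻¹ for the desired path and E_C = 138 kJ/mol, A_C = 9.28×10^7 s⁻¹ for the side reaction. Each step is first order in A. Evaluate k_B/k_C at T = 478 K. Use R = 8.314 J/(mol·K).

0.0705

Since both paths have the same order in A, the concentration cancels and S_{B/C} = k_B/k_C = (A_B/A_C)·exp[(E_C−E_B)/(RT)].
(E_C−E_B)/(RT) = (138−124)×10³/(8.314×478) = 14000/3974 = 3.523.
k_B/k_C = (1.93×10^5/9.28×10^7)·exp(3.523) = 0.002080 × 33.88 = 0.0705.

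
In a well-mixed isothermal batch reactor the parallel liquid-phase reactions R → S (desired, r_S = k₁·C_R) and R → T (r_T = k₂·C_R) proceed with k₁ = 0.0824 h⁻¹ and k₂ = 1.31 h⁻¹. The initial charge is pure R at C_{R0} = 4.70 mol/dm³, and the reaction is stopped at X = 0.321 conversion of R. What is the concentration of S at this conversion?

C_R = C_{R0}(1−X) = 3.191 mol/dm³.
Both paths are first order in R, so the instantaneous fraction to S is constant: dC_S/d(−C_R) = k₁/(k₁+k₂) = 0.05918.
C_S = 0.05918·(C_{R0}−C_R) = 0.05918×1.509 = 0.0893 mol/dm³.

0.0893 mol/dm³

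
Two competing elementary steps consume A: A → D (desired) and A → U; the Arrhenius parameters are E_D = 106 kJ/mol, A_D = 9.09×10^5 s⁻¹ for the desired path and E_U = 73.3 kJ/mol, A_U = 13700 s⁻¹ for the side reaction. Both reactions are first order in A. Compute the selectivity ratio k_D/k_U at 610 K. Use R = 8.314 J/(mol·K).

Since both paths have the same order in A, the concentration cancels and S_{D/U} = k_D/k_U = (A_D/A_U)·exp[(E_U−E_D)/(RT)].
(E_U−E_D)/(RT) = (73.3−106)×10³/(8.314×610) = -32700/5072 = -6.448.
k_D/k_U = (9.09×10^5/13700)·exp(-6.448) = 66.35 × 0.001584 = 0.105.
Since E_D > E_U, raising the temperature improves selectivity toward D.

0.105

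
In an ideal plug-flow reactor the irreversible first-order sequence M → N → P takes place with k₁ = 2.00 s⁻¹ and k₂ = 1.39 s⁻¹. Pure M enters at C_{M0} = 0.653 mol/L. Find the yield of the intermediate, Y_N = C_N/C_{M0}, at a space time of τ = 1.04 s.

0.363

The intermediate concentration in a first-order A→B→C sequence is C_N = k₁C_{M0}(e^(−k₁τ) − e^(−k₂τ))/(k₂−k₁).
e^(−k₁τ) = e^(−2.00×1.04) = e^(−2.080) = 0.1249; e^(−k₂τ) = e^(−1.446) = 0.2356.
C_N = 2.00×0.653/(1.39−2.00) × (0.1249−0.2356) = (-2.141)×(-0.1107) = 0.2370 mol/L.
Y_N = C_N/C_{M0} = 0.2370/0.653 = 0.363.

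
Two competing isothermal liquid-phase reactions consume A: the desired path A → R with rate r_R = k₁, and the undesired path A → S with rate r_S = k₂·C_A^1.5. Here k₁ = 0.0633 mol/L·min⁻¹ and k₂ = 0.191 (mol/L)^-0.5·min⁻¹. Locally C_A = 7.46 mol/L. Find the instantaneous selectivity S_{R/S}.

S_{R/S} = r_R/r_S = (k₁)/(k₂·C_A^1.5) = (k₁/k₂)·C_A^-1.5.
= (0.0633) / (0.191×7.460^1.5) = 0.06330/3.892 = 0.0163.

0.0163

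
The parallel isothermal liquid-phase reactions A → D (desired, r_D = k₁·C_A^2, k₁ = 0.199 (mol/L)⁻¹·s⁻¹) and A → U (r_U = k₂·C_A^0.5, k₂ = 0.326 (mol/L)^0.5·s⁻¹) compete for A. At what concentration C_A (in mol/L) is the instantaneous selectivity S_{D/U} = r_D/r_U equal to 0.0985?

S_{D/U} = (k₁/k₂)·C_A^1.5 ⇒ C_A = (S·k₂/k₁)^(1/1.5).
= (0.0985×0.326/0.199)^(0.6667) = (0.1614)^(0.6667) = 0.296 mol/L.

0.296 mol/L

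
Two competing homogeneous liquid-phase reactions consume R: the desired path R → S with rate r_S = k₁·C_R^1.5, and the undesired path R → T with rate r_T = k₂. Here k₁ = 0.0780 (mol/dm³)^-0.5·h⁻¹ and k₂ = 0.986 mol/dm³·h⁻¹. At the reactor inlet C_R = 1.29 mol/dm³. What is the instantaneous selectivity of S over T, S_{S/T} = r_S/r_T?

0.116

S_{S/T} = r_S/r_T = (k₁·C_R^1.5)/(k₂) = (k₁/k₂)·C_R^1.5.
= (0.0780×1.290^1.5) / (0.986) = 0.1143/0.9860 = 0.116.
Since the desired path is higher order in R, keeping C_R high (PFR or concentrated feed) favours S.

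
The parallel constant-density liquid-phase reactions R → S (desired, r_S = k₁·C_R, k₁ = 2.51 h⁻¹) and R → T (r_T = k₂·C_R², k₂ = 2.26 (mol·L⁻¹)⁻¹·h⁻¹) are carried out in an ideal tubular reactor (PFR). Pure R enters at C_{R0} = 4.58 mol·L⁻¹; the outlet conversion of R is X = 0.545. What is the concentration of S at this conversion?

C_R = C_{R0}(1−X) = 2.084 mol·L⁻¹.
Along a PFR/batch, dC_S/dC_R = −r_S/(r_S+r_T) = −k₁/(k₁+k₂·C_R).
Integrating from C_{R0} to C_R: C_S = (2.51/2.26)·ln[(2.51+2.26·4.58)/(2.51+2.26·2.08)] = 1.111·ln(12.86/7.220) = 0.6413 mol·L⁻¹.

0.641 mol·L⁻¹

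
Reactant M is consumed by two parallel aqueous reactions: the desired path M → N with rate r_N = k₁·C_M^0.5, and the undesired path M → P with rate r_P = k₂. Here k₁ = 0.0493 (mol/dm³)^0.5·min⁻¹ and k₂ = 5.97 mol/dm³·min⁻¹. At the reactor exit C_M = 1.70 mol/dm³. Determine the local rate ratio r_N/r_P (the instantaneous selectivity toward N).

S_{N/P} = r_N/r_P = (k₁·C_M^0.5)/(k₂) = (k₁/k₂)·C_M^0.5.
= (0.0493×1.700^0.5) / (5.97) = 0.06428/5.970 = 0.0108.

0.0108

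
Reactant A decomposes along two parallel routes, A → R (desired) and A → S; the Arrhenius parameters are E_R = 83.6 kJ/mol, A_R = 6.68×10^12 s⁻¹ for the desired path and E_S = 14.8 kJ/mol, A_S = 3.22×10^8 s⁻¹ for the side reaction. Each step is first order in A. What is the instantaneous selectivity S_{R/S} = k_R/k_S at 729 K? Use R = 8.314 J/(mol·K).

Since both paths have the same order in A, the concentration cancels and S_{R/S} = k_R/k_S = (A_R/A_S)·exp[(E_S−E_R)/(RT)].
(E_S−E_R)/(RT) = (14.8−83.6)×10³/(8.314×729) = -68800/6061 = -11.35.
k_R/k_S = (6.68×10^12/3.22×10^8)·exp(-11.35) = 20745 × 1.175×10^-5 = 0.244.

0.244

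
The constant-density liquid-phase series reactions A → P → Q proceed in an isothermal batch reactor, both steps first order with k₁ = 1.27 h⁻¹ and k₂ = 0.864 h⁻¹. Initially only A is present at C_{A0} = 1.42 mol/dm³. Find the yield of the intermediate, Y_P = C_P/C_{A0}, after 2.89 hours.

0.178

The intermediate concentration in a first-order A→B→C sequence is C_P = k₁C_{A0}(e^(−k₁t) − e^(−k₂t))/(k₂−k₁).
e^(−k₁t) = e^(−1.27×2.89) = e^(−3.670) = 0.02547; e^(−k₂t) = e^(−2.497) = 0.08233.
C_P = 1.27×1.42/(0.864−1.27) × (0.02547−0.08233) = (-4.442)×(-0.05687) = 0.2526 mol/dm³.
Y_P = C_P/C_{A0} = 0.2526/1.42 = 0.178.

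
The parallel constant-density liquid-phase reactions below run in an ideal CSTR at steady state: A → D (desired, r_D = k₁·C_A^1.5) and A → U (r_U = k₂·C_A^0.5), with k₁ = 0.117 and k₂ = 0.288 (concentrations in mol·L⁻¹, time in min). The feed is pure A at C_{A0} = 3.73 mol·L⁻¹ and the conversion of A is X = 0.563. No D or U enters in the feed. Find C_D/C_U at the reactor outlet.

Exit C_A = C_{A0}(1−X) = 3.73×0.437 = 1.630 mol·L⁻¹.
Rates in a CSTR are evaluated at the outlet concentration: r_D = 0.117×1.630^1.5 = 0.2435, r_U = 0.288×1.630^0.5 = 0.3677.
Overall selectivity = C_D/C_U = r_Dτ/(r_Uτ) = r_D/r_U = 0.662.

0.662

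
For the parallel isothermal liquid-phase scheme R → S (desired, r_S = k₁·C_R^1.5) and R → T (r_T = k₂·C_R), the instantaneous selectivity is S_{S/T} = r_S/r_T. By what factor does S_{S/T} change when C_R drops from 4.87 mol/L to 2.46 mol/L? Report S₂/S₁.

0.711

S_{S/T} = (k₁/k₂)·C_R^0.5, so S₂/S₁ = (C_{R,2}/C_{R,1})^0.5.
= (2.46/4.87)^0.5 = (0.5051)^0.5 = 0.711.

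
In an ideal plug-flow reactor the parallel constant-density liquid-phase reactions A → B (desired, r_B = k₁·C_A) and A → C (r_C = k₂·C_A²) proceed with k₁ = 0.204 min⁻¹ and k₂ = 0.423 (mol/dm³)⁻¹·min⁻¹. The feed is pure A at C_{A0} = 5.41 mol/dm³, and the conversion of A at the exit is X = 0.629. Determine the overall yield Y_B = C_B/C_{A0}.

0.0768

C_A = C_{A0}(1−X) = 2.007 mol/dm³.
Along a PFR/batch, dC_B/dC_A = −r_B/(r_B+r_C) = −k₁/(k₁+k₂·C_A).
Integrating from C_{A0} to C_A: C_B = (0.204/0.423)·ln[(0.204+0.423·5.41)/(0.204+0.423·2.01)] = 0.4823·ln(2.492/1.053) = 0.4155 mol/dm³.
Y_B = C_B/C_{A0} = 0.4155/5.41 = 0.0768.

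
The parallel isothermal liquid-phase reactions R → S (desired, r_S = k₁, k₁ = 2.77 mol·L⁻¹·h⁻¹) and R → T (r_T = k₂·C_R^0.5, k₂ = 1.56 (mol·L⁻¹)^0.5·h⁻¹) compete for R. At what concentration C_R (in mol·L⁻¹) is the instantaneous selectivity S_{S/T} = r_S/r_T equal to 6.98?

S_{S/T} = (k₁/k₂)·C_R^-0.5 ⇒ C_R = (S·k₂/k₁)^(-2).
= (6.98×1.56/2.77)^(-2) = (3.931)^(-2) = 0.0647 mol·L⁻¹.

0.0647 mol·L⁻¹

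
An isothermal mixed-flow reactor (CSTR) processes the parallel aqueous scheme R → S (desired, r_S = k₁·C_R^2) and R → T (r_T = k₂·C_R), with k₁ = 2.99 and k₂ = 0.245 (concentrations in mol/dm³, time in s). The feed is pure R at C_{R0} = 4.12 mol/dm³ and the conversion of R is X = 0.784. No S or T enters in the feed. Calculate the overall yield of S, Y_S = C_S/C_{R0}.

Exit C_R = C_{R0}(1−X) = 4.12×0.216 = 0.8899 mol/dm³.
In a CSTR the entire volume is at exit conditions, so r_S = 2.99×0.8899^2 = 2.368 and r_T = 0.245×0.8899 = 0.2180.
Fraction of consumed R going to S: r_S/(r_S+r_T) = 0.9157.
C_S = 0.9157·C_{R0}·X = 0.9157×4.12×0.784 = 2.96 mol/dm³; Y_S = C_S/C_{R0} = 0.718.

0.718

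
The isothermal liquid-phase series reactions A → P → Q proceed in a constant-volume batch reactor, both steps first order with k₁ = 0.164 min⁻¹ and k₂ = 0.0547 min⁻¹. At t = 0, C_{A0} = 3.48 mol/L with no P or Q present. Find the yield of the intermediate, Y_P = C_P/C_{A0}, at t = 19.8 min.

The intermediate concentration in a first-order A→B→C sequence is C_P = k₁C_{A0}(e^(−k₁t) − e^(−k₂t))/(k₂−k₁).
e^(−k₁t) = e^(−0.164×19.8) = e^(−3.247) = 0.03888; e^(−k₂t) = e^(−1.083) = 0.3386.
C_P = 0.164×3.48/(0.0547−0.164) × (0.03888−0.3386) = (-5.222)×(-0.2997) = 1.565 mol/L.
Y_P = C_P/C_{A0} = 1.565/3.48 = 0.450.

0.450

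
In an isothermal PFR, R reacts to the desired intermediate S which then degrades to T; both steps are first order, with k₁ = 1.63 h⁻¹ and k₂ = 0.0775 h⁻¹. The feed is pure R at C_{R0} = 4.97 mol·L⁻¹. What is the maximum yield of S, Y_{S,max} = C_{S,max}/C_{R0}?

For a first-order series the maximum intermediate yield is C_{S,max}/C_{R0} = (k₁/k₂)^[k₂/(k₂−k₁)].
= (1.63/0.0775)^(0.0775/(0.0775−1.63)) = (21.03)^(-0.04992) = 0.8589.

0.859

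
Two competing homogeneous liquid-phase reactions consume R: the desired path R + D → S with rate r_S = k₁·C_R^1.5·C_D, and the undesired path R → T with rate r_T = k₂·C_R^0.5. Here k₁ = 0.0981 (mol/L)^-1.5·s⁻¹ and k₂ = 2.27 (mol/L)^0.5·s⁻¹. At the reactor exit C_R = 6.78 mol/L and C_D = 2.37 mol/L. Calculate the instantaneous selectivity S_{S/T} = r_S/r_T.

0.694

S_{S/T} = r_S/r_T = (k₁·C_R^1.5·C_D)/(k₂·C_R^0.5) = (k₁/k₂)·C_R·C_D.
= (0.0981×6.780^1.5×2.370) / (2.27×6.780^0.5) = 4.105/5.911 = 0.694.
Since the desired path is higher order in R, keeping C_R high (PFR or concentrated feed) favours S.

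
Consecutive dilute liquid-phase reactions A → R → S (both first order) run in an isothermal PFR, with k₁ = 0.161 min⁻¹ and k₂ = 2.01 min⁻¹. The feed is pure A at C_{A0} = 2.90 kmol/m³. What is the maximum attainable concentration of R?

0.186 kmol/m³

At the optimum, C_{R,max}/C_{A0} = (k₁/k₂)^[k₂/(k₂−k₁)].
= (0.161/2.01)^(2.01/(2.01−0.161)) = (0.08010)^(1.087) = 0.06429.
C_{R,max} = 0.06429×2.90 = 0.186 kmol/m³.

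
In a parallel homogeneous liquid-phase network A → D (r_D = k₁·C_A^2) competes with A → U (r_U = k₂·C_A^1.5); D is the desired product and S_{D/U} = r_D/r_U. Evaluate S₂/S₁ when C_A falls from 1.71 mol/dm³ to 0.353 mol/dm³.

0.454

S_{D/U} = (k₁/k₂)·C_A^0.5, so S₂/S₁ = (C_{A,2}/C_{A,1})^0.5.
= (0.353/1.71)^0.5 = (0.2064)^0.5 = 0.454.
Selectivity toward D falls as C_A falls — high-concentration operation is favoured.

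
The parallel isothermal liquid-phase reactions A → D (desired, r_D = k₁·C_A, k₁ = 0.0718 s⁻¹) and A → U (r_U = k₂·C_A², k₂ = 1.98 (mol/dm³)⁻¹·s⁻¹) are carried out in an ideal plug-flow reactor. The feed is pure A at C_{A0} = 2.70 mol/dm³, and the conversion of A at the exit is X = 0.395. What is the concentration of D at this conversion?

C_A = C_{A0}(1−X) = 1.633 mol/dm³.
Along a PFR/batch, dC_D/dC_A = −r_D/(r_D+r_U) = −k₁/(k₁+k₂·C_A).
Integrating from C_{A0} to C_A: C_D = (0.0718/1.98)·ln[(0.0718+1.98·2.70)/(0.0718+1.98·1.63)] = 0.03626·ln(5.418/3.306) = 0.01791 mol/dm³.

0.0179 mol/dm³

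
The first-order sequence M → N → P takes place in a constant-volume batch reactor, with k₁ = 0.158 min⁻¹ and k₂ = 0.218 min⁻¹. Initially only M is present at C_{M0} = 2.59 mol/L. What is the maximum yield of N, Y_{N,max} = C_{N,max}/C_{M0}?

0.311

Evaluating C_N at t_opt = ln(k₂/k₁)/(k₂−k₁) gives C_{N,max}/C_{M0} = (k₁/k₂)^[k₂/(k₂−k₁)].
= (0.158/0.218)^(0.218/(0.218−0.158)) = (0.7248)^(3.633) = 0.3105.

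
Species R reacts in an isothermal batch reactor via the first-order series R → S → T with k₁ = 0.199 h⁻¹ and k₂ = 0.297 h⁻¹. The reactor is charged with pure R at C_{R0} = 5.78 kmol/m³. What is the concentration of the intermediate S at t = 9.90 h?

1.02 kmol/m³

The intermediate concentration in a first-order A→B→C sequence is C_S = k₁C_{R0}(e^(−k₁t) − e^(−k₂t))/(k₂−k₁).
e^(−k₁t) = e^(−0.199×9.90) = e^(−1.970) = 0.1394; e^(−k₂t) = e^(−2.940) = 0.05285.
C_S = 0.199×5.78/(0.297−0.199) × (0.1394−0.05285) = 11.74×0.08659 = 1.016 kmol/m³.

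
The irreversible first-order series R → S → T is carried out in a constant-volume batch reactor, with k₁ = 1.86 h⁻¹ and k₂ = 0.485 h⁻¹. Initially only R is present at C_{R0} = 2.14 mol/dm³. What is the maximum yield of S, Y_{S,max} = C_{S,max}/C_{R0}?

Evaluating C_S at t_opt = ln(k₂/k₁)/(k₂−k₁) gives C_{S,max}/C_{R0} = (k₁/k₂)^[k₂/(k₂−k₁)].
= (1.86/0.485)^(0.485/(0.485−1.86)) = (3.835)^(-0.3527) = 0.6224.

0.622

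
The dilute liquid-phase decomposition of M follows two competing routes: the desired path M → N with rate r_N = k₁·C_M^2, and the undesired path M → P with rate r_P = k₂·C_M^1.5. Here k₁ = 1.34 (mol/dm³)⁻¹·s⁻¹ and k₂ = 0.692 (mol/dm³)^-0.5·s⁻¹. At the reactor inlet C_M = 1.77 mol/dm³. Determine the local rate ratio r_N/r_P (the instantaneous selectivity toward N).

2.58

S_{N/P} = r_N/r_P = (k₁·C_M^2)/(k₂·C_M^1.5) = (k₁/k₂)·C_M^0.5.
= (1.34×1.770^2) / (0.692×1.770^1.5) = 4.198/1.630 = 2.58.
Since the desired path is higher order in M, keeping C_M high (PFR or concentrated feed) favours N.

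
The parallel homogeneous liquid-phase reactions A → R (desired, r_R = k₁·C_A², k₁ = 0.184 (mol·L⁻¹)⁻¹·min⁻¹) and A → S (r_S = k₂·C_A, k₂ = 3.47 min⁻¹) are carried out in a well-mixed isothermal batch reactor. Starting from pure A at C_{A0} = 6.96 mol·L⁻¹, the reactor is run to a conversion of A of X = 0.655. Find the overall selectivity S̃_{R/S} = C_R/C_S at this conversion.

0.244

C_A = C_{A0}(1−X) = 2.401 mol·L⁻¹.
Along a PFR/batch, dC_S/dC_A = −r_S/(r_R+r_S) = −k₂/(k₂+k₁·C_A).
Integrating from C_{A0} to C_A: C_S = (3.47/0.184)·ln[(3.47+0.184·6.96)/(3.47+0.184·2.40)] = 18.86·ln(4.751/3.912) = 3.664 mol·L⁻¹.
Then C_R = (C_{A0}−C_A) − C_S = 4.559 − 3.664 = 0.8950 mol·L⁻¹.
S̃_{R/S} = C_R/C_S = 0.8950/3.664 = 0.244.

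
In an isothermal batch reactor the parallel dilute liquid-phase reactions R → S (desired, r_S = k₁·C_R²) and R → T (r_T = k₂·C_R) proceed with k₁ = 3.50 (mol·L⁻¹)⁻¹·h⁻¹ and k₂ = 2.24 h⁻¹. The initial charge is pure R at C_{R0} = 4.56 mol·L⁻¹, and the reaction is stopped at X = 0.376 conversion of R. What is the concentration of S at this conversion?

1.46 mol·L⁻¹

C_R = C_{R0}(1−X) = 2.845 mol·L⁻¹.
Along a PFR/batch, dC_T/dC_R = −r_T/(r_S+r_T) = −k₂/(k₂+k₁·C_R).
Integrating from C_{R0} to C_R: C_T = (2.24/3.50)·ln[(2.24+3.50·4.56)/(2.24+3.50·2.85)] = 0.6400·ln(18.20/12.20) = 0.2560 mol·L⁻¹.
Then C_S = (C_{R0}−C_R) − C_T = 1.715 − 0.2560 = 1.459 mol·L⁻¹.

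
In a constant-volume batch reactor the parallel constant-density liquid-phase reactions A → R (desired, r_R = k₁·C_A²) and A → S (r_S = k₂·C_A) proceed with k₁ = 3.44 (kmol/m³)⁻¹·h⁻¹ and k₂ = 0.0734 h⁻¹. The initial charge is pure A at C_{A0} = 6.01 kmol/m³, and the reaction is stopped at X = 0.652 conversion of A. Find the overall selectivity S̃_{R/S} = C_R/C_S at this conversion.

C_A = C_{A0}(1−X) = 2.091 kmol/m³.
Along a PFR/batch, dC_S/dC_A = −r_S/(r_R+r_S) = −k₂/(k₂+k₁·C_A).
Integrating from C_{A0} to C_A: C_S = (0.0734/3.44)·ln[(0.0734+3.44·6.01)/(0.0734+3.44·2.09)] = 0.02134·ln(20.75/7.268) = 0.02238 kmol/m³.
Then C_R = (C_{A0}−C_A) − C_S = 3.919 − 0.02238 = 3.896 kmol/m³.
S̃_{R/S} = C_R/C_S = 3.896/0.02238 = 174.

174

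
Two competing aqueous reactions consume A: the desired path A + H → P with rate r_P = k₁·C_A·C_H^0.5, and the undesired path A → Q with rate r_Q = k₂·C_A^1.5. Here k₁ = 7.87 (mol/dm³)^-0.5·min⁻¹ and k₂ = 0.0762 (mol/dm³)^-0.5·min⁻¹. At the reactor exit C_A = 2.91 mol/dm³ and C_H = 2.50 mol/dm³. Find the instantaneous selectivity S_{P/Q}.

95.7

S_{P/Q} = r_P/r_Q = (k₁·C_A·C_H^0.5)/(k₂·C_A^1.5) = (k₁/k₂)·C_A^-0.5·C_H^0.5.
= (7.87×2.910×2.500^0.5) / (0.0762×2.910^1.5) = 36.21/0.3783 = 95.7.
The undesired path is higher order in A, so low C_A (CSTR or dilute feed) favours P.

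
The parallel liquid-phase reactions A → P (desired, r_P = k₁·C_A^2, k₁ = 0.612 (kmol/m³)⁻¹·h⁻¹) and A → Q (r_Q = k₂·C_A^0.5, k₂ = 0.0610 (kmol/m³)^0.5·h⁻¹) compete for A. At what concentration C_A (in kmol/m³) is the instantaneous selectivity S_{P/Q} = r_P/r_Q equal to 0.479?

0.132 kmol/m³

S_{P/Q} = (k₁/k₂)·C_A^1.5 ⇒ C_A = (S·k₂/k₁)^(1/1.5).
= (0.479×0.0610/0.612)^(0.6667) = (0.04774)^(0.6667) = 0.132 kmol/m³.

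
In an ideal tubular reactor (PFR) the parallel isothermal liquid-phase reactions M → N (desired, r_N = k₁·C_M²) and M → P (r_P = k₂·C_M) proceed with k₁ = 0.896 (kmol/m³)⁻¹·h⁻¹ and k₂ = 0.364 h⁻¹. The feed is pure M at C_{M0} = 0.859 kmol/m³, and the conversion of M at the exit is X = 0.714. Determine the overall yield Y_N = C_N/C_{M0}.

0.400

C_M = C_{M0}(1−X) = 0.2457 kmol/m³.
Along a PFR/batch, dC_P/dC_M = −r_P/(r_N+r_P) = −k₂/(k₂+k₁·C_M).
Integrating from C_{M0} to C_M: C_P = (0.364/0.896)·ln[(0.364+0.896·0.859)/(0.364+0.896·0.246)] = 0.4062·ln(1.134/0.5841) = 0.2694 kmol/m³.
Then C_N = (C_{M0}−C_M) − C_P = 0.6133 − 0.2694 = 0.3439 kmol/m³.
Y_N = C_N/C_{M0} = 0.3439/0.859 = 0.400.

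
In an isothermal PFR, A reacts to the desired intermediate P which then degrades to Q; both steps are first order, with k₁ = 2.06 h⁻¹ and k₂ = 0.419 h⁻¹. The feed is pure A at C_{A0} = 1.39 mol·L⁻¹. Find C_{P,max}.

At the optimum, C_{P,max}/C_{A0} = (k₁/k₂)^[k₂/(k₂−k₁)].
= (2.06/0.419)^(0.419/(0.419−2.06)) = (4.916)^(-0.2553) = 0.6659.
C_{P,max} = 0.6659×1.39 = 0.926 mol·L⁻¹.

0.926 mol·L⁻¹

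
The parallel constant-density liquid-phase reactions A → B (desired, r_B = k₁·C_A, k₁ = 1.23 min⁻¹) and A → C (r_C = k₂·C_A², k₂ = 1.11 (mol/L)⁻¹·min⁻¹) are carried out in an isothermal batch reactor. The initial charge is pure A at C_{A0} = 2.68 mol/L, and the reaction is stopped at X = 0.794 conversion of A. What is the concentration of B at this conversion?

C_A = C_{A0}(1−X) = 0.5521 mol/L.
Along a PFR/batch, dC_B/dC_A = −r_B/(r_B+r_C) = −k₁/(k₁+k₂·C_A).
Integrating from C_{A0} to C_A: C_B = (1.23/1.11)·ln[(1.23+1.11·2.68)/(1.23+1.11·0.552)] = 1.108·ln(4.205/1.843) = 0.9141 mol/L.

0.914 mol/L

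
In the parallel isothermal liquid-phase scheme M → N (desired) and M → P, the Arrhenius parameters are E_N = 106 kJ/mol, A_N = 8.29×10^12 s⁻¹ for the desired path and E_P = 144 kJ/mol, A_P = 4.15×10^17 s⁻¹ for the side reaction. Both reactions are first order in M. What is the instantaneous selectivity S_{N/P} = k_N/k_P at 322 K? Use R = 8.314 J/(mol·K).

29.2

Since both paths have the same order in M, the concentration cancels and S_{N/P} = k_N/k_P = (A_N/A_P)·exp[(E_P−E_N)/(RT)].
(E_P−E_N)/(RT) = (144−106)×10³/(8.314×322) = 38000/2677 = 14.19.
k_N/k_P = (8.29×10^12/4.15×10^17)·exp(14.19) = 1.998×10^-5 × 1.461×10^6 = 29.2.
Since E_N < E_P, lowering the temperature improves selectivity toward N.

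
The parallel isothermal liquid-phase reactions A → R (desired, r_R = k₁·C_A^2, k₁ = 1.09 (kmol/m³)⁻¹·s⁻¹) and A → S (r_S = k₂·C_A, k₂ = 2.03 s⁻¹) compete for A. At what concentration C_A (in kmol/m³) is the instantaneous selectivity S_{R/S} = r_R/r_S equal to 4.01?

S_{R/S} = (k₁/k₂)·C_A ⇒ C_A = S·k₂/k₁.
= 4.01×2.03/1.09 = 7.47 kmol/m³.

7.47 kmol/m³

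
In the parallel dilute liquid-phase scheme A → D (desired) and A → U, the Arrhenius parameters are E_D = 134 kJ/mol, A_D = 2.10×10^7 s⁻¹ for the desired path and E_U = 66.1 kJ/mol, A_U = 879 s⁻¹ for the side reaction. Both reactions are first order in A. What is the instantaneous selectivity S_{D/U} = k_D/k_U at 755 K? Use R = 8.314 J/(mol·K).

k_D/k_U = (A_D/A_U)·exp[−(E_D−E_U)/(RT)] = (A_D/A_U)·exp[(E_U−E_D)/(RT)].
(E_U−E_D)/(RT) = (66.1−134)×10³/(8.314×755) = -67900/6277 = -10.82.
k_D/k_U = (2.10×10^7/879)·exp(-10.82) = 23891 × 2.005×10^-5 = 0.479.

0.479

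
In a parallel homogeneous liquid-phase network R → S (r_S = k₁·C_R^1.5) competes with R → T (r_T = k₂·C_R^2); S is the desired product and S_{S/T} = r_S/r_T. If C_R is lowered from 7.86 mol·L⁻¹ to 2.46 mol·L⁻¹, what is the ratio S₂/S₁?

S_{S/T} = (k₁/k₂)·C_R^-0.5, so S₂/S₁ = (C_{R,2}/C_{R,1})^-0.5.
= (2.46/7.86)^(-0.5) = (0.3130)^(-0.5) = 1.79.
Selectivity toward S rises as C_R falls — low-concentration operation is favoured.

1.79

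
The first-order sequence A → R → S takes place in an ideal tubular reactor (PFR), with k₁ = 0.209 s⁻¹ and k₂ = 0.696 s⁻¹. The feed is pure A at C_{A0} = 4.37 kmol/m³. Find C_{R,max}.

0.783 kmol/m³

At the optimum, C_{R,max}/C_{A0} = (k₁/k₂)^[k₂/(k₂−k₁)].
= (0.209/0.696)^(0.696/(0.696−0.209)) = (0.3003)^(1.429) = 0.1792.
C_{R,max} = 0.1792×4.37 = 0.783 kmol/m³.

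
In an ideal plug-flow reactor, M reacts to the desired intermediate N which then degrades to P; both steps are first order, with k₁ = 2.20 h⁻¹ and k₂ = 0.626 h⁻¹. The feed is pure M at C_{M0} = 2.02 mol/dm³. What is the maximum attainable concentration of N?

1.23 mol/dm³

Evaluating C_N at τ_opt = ln(k₂/k₁)/(k₂−k₁) gives C_{N,max}/C_{M0} = (k₁/k₂)^[k₂/(k₂−k₁)].
= (2.20/0.626)^(0.626/(0.626−2.20)) = (3.514)^(-0.3977) = 0.6066.
C_{N,max} = 0.6066×2.02 = 1.23 mol/dm³.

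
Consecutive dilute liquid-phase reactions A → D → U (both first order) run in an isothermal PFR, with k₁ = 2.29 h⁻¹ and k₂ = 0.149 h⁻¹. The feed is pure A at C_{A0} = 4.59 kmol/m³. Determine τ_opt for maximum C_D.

1.28 h

For first-order series the maximum of C_D occurs at τ_opt = ln(k₂/k₁)/(k₂−k₁).
= ln(0.149/2.29)/(0.149−2.29) = ln(0.06507)/-2.141 = -2.732/-2.141 = 1.28 h.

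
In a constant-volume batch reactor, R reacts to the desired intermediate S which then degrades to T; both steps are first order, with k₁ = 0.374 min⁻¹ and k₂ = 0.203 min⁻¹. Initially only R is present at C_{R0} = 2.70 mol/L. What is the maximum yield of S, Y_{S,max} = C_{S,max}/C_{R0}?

At the optimum, C_{S,max}/C_{R0} = (k₁/k₂)^[k₂/(k₂−k₁)].
= (0.374/0.203)^(0.203/(0.203−0.374)) = (1.842)^(-1.187) = 0.4841.

0.484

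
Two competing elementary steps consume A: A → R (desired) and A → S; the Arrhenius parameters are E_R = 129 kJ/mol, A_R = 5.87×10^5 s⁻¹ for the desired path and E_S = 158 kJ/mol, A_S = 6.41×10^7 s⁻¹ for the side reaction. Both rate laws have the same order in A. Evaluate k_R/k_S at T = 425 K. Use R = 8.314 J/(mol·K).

33.6

Since both paths have the same order in A, the concentration cancels and S_{R/S} = k_R/k_S = (A_R/A_S)·exp[(E_S−E_R)/(RT)].
(E_S−E_R)/(RT) = (158−129)×10³/(8.314×425) = 29000/3533 = 8.207.
k_R/k_S = (5.87×10^5/6.41×10^7)·exp(8.207) = 0.009158 × 3668 = 33.6.
Since E_R < E_S, lowering the temperature improves selectivity toward R.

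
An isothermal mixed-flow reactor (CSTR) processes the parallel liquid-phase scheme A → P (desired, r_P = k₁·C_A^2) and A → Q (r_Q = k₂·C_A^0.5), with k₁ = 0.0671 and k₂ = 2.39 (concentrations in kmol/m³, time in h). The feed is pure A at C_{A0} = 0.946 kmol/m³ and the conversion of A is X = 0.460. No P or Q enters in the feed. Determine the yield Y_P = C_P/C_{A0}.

Exit C_A = C_{A0}(1−X) = 0.946×0.540 = 0.5108 kmol/m³.
In a CSTR the entire volume is at exit conditions, so r_P = 0.0671×0.5108^2 = 0.01751 and r_Q = 2.39×0.5108^0.5 = 1.708.
Fraction of consumed A going to P: r_P/(r_P+r_Q) = 0.01015.
C_P = 0.01015·C_{A0}·X = 0.01015×0.946×0.460 = 0.00442 kmol/m³; Y_P = C_P/C_{A0} = 0.00467.

0.00467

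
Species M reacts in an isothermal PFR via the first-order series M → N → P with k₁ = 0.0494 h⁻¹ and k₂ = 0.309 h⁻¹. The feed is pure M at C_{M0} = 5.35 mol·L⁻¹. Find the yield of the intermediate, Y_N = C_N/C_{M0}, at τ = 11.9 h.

0.101

For first-order series with pure M initially, C_N(τ) = k₁C_{M0}/(k₂−k₁)·(e^(−k₁τ) − e^(−k₂τ)).
e^(−k₁τ) = e^(−0.0494×11.9) = e^(−0.5879) = 0.5555; e^(−k₂τ) = e^(−3.677) = 0.02530.
C_N = 0.0494×5.35/(0.309−0.0494) × (0.5555−0.02530) = 1.018×0.5302 = 0.5398 mol·L⁻¹.
Y_N = C_N/C_{M0} = 0.5398/5.35 = 0.101.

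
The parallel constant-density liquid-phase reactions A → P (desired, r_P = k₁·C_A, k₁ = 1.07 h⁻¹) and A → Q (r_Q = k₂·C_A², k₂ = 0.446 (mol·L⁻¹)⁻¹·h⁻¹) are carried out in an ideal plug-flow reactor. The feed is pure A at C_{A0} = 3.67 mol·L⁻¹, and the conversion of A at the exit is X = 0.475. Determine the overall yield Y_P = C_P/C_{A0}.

0.221

C_A = C_{A0}(1−X) = 1.927 mol·L⁻¹.
Along a PFR/batch, dC_P/dC_A = −r_P/(r_P+r_Q) = −k₁/(k₁+k₂·C_A).
Integrating from C_{A0} to C_A: C_P = (1.07/0.446)·ln[(1.07+0.446·3.67)/(1.07+0.446·1.93)] = 2.399·ln(2.707/1.929) = 0.8123 mol·L⁻¹.
Y_P = C_P/C_{A0} = 0.8123/3.67 = 0.221.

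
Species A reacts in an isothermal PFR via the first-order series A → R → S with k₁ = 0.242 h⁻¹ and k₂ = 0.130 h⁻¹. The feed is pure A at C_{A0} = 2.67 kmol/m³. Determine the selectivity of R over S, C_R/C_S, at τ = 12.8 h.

The intermediate concentration in a first-order A→B→C sequence is C_R = k₁C_{A0}(e^(−k₁τ) − e^(−k₂τ))/(k₂−k₁).
e^(−k₁τ) = e^(−0.242×12.8) = e^(−3.098) = 0.04516; e^(−k₂τ) = e^(−1.664) = 0.1894.
C_R = 0.242×2.67/(0.130−0.242) × (0.04516−0.1894) = (-5.769)×(-0.1442) = 0.8320 kmol/m³.
C_A = C_{A0}e^(−k₁τ) = 0.1206 kmol/m³, so C_S = C_{A0}−C_A−C_R = 1.717 kmol/m³; C_R/C_S = 0.484.

0.484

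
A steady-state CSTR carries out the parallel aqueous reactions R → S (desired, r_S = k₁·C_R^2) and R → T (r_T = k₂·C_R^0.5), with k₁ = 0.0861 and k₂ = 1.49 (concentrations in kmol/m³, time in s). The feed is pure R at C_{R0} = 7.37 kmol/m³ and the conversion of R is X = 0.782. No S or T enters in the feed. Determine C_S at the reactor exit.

Exit C_R = C_{R0}(1−X) = 7.37×0.218 = 1.607 kmol/m³.
A CSTR operates uniformly at the exit composition, giving r_S = 0.2223 and r_T = 1.889 (each k·C_R^n at C_R = 1.607).
Fraction of consumed R going to S: r_S/(r_S+r_T) = 0.1053.
C_S = 0.1053·C_{R0}·X = 0.1053×7.37×0.782 = 0.607 kmol/m³.

0.607 kmol/m³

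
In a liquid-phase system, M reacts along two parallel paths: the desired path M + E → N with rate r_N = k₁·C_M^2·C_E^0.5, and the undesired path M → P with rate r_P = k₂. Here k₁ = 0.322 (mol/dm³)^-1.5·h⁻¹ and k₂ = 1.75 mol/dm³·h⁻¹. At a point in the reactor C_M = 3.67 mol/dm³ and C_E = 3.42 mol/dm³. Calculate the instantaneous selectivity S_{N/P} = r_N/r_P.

S_{N/P} = r_N/r_P = (k₁·C_M^2·C_E^0.5)/(k₂) = (k₁/k₂)·C_M^2·C_E^0.5.
= (0.322×3.670^2×3.420^0.5) / (1.75) = 8.020/1.750 = 4.58.

4.58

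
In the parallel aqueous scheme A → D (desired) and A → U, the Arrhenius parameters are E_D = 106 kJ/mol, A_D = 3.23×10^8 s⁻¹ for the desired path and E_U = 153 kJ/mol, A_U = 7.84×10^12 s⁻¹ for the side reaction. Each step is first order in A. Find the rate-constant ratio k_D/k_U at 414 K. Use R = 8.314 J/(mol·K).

k_D/k_U = (A_D/A_U)·exp[−(E_D−E_U)/(RT)] = (A_D/A_U)·exp[(E_U−E_D)/(RT)].
(E_U−E_D)/(RT) = (153−106)×10³/(8.314×414) = 47000/3442 = 13.65.
k_D/k_U = (3.23×10^8/7.84×10^12)·exp(13.65) = 4.120×10^-5 × 8.516×10^5 = 35.1.

35.1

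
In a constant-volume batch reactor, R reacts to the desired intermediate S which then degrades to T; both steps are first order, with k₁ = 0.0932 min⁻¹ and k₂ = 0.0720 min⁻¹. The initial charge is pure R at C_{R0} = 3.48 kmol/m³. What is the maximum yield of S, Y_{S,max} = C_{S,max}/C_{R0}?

Evaluating C_S at t_opt = ln(k₂/k₁)/(k₂−k₁) gives C_{S,max}/C_{R0} = (k₁/k₂)^[k₂/(k₂−k₁)].
= (0.0932/0.0720)^(0.0720/(0.0720−0.0932)) = (1.294)^(-3.396) = 0.4162.

0.416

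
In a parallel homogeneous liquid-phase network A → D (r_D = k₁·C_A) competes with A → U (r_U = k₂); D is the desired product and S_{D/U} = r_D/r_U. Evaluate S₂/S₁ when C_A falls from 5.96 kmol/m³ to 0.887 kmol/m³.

S_{D/U} = (k₁/k₂)·C_A, so S₂/S₁ = (C_{A,2}/C_{A,1}).
= 0.887/5.96 = 0.149.

0.149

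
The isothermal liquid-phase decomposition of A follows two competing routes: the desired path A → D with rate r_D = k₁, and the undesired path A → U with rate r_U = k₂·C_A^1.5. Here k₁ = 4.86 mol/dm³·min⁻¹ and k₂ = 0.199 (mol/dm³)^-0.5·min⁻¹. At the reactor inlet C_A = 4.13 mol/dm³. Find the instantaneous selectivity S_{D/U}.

S_{D/U} = r_D/r_U = (k₁)/(k₂·C_A^1.5) = (k₁/k₂)·C_A^-1.5.
= (4.86) / (0.199×4.130^1.5) = 4.860/1.670 = 2.91.
The undesired path is higher order in A, so low C_A (CSTR or dilute feed) favours D.

2.91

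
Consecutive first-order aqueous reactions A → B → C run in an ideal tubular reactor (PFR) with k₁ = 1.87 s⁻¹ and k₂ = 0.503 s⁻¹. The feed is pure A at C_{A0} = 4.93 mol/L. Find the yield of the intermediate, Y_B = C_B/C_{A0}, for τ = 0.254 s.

Solving the coupled first-order balances gives C_B(τ) = [k₁/(k₂−k₁)]·C_{A0}·(e^(−k₁τ) − e^(−k₂τ)).
e^(−k₁τ) = e^(−1.87×0.254) = e^(−0.4750) = 0.6219; e^(−k₂τ) = e^(−0.1278) = 0.8801.
C_B = 1.87×4.93/(0.503−1.87) × (0.6219−0.8801) = (-6.744)×(-0.2582) = 1.741 mol/L.
Y_B = C_B/C_{A0} = 1.741/4.93 = 0.353.

0.353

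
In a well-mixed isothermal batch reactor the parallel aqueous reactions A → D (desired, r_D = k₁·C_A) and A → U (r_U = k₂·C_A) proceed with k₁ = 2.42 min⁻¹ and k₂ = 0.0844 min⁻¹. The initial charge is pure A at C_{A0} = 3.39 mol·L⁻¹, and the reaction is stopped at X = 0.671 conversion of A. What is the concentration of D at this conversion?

2.20 mol·L⁻¹

C_A = C_{A0}(1−X) = 1.115 mol·L⁻¹.
Both paths are first order in A, so the instantaneous fraction to D is constant: dC_D/d(−C_A) = k₁/(k₁+k₂) = 0.9663.
C_D = 0.9663·(C_{A0}−C_A) = 0.9663×2.275 = 2.20 mol·L⁻¹.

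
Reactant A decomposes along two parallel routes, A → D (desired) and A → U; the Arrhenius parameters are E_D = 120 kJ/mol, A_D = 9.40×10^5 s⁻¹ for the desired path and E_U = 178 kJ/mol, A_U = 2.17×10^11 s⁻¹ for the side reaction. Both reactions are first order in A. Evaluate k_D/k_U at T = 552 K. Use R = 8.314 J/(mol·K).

1.33

With equal orders, S_{D/U} = k_D/k_U = (A_D/A_U)·exp[(E_U−E_D)/(RT)].
(E_U−E_D)/(RT) = (178−120)×10³/(8.314×552) = 58000/4589 = 12.64.
k_D/k_U = (9.40×10^5/2.17×10^11)·exp(12.64) = 4.332×10^-6 × 3.080×10^5 = 1.33.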